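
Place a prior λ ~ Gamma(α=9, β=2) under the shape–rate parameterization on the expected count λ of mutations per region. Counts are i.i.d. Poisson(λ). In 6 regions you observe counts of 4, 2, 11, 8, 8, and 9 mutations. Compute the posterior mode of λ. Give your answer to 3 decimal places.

λ̂_MAP = 6.250

Σxᵢ = 4+2+11+8+8+9 = 42, with n = 6.
Posterior ∝ λ^8e^(−2λ) · λ^42e^(−6λ) = λ^50e^(−8λ), i.e. Gamma(shape=51, rate=8).
The mode of a Gamma(a, b) with a ≥ 1 (shape–rate) is (a−1)/b = 50/8 ≈ 6.250.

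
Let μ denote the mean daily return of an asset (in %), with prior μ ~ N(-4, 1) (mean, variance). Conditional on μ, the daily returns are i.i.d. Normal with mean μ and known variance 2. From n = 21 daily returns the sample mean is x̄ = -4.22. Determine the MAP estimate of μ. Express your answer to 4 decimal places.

μ̂_MAP = -4.2009

n = 21, x̄ = -4.22.
For a Normal prior and Normal likelihood with known variance, the posterior is Normal; its mode equals its mean, the precision-weighted average.
Prior precision 1/σ₀² = 1/1 = 1; data precision n/σ² = 21/2 = 10.5.
μ̂ = (1·(-4) + 10.5·(-4.22)) / (1 + 10.5) = (-48.31)/11.5 = -4831/1150 ≈ -4.2009.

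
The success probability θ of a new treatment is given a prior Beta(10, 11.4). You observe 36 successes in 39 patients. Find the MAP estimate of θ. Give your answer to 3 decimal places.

θ̂_MAP = 0.771

Prior: Beta(10, 11.4).
Data: 36 successes in 39 trials. The binomial likelihood contributes θ^36(1−θ)^3, so the posterior is Beta(10+36, 11.4+3) = Beta(46, 14.4).
For Beta(a, b) with a, b > 1 the mode is (a−1)/(a+b−2) = 45/58.4 ≈ 0.771.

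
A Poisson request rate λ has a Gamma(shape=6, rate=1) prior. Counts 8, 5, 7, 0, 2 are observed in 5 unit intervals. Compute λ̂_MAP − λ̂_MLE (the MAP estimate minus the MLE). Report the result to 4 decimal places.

MAP − MLE = 0.1000

Σxᵢ = 22. Posterior is Gamma(28, 6); MAP = (28−1)/6 = 27/6 ≈ 4.50000.
MLE = x̄ = 22/5 ≈ 4.40000.
Difference = 27/6 − 22/5 = 1/10 ≈ 0.1000.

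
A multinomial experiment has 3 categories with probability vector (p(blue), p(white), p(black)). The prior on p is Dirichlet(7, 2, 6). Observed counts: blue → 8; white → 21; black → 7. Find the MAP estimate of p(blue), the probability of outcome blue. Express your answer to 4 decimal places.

The posterior is Dirichlet(αᵢ + nᵢ) = Dirichlet(15, 23, 13).
For a Dirichlet(a₁,…,a_K) with all aᵢ > 1, the mode has j-th component (aⱼ − 1)/(Σaᵢ − K).
Here Σaᵢ = 51 and K = 3, so p(blue) = (15 − 1)/(51 − 3) = 14/48 ≈ 0.2917.

MAP estimate of p(blue) = 0.2917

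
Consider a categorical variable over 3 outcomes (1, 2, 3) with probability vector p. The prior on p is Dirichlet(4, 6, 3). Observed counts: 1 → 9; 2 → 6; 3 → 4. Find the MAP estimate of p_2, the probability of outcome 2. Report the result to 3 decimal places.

MAP estimate: 0.379

The posterior is Dirichlet(αᵢ + nᵢ) = Dirichlet(13, 12, 7).
For a Dirichlet(a₁,…,a_K) with all aᵢ > 1, the mode has j-th component (aⱼ − 1)/(Σaᵢ − K).
Here Σaᵢ = 32 and K = 3, so p_2 = (12 − 1)/(32 − 3) = 11/29 ≈ 0.379.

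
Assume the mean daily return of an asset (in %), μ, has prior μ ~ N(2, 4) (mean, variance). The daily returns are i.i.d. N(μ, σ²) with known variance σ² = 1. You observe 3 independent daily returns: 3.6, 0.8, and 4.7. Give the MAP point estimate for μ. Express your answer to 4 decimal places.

n = 3; x̄ = (3.6 + 0.8 + 4.7)/3 = 9.1/3 = 91/30 ≈ 3.0333.
For a Normal prior and Normal likelihood with known variance, the posterior is Normal; its mode equals its mean, the precision-weighted average.
Prior precision 1/σ₀² = 1/4 = 0.25; data precision n/σ² = 3/1 = 3.
μ̂ = (0.25·2 + 3·(91/30)) / (0.25 + 3) = 9.6/3.25 = 192/65 ≈ 2.9538.

μ̂_MAP = 2.9538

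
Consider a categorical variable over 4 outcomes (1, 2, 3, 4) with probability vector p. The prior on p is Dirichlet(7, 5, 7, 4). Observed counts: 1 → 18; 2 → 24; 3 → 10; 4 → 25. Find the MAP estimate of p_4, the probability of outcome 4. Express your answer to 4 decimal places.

MAP estimate: 0.2917

The posterior is Dirichlet(αᵢ + nᵢ) = Dirichlet(25, 29, 17, 29).
For a Dirichlet(a₁,…,a_K) with all aᵢ > 1, the mode has j-th component (aⱼ − 1)/(Σaᵢ − K).
Here Σaᵢ = 100 and K = 4, so p_4 = (29 − 1)/(100 − 4) = 28/96 ≈ 0.2917.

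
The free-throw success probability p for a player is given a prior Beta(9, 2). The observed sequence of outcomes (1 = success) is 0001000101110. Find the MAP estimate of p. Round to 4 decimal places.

p̂_MAP = 0.5909

Prior: Beta(9, 2).
Data: 5 successes in 13 trials (from the sequence). The binomial likelihood contributes p^5(1−p)^8, so the posterior is Beta(9+5, 2+8) = Beta(14, 10).
For Beta(a, b) with a, b > 1 the mode is (a−1)/(a+b−2) = 13/22 ≈ 0.5909.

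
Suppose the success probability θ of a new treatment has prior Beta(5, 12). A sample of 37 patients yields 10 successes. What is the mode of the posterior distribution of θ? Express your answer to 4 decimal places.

θ̂_MAP = 0.2692

Prior: Beta(5, 12).
Data: 10 successes in 37 trials. The binomial likelihood contributes θ^10(1−θ)^27, so the posterior is Beta(5+10, 12+27) = Beta(15, 39).
For Beta(a, b) with a, b > 1 the mode is (a−1)/(a+b−2) = 14/52 ≈ 0.2692.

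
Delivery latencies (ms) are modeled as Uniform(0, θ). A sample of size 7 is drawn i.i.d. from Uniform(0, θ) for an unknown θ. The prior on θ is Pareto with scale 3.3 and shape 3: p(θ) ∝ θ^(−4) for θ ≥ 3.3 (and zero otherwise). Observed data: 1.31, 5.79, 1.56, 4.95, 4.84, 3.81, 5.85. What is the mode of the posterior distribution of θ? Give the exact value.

The Uniform(0, θ) likelihood is θ^(−n) for θ ≥ max(xᵢ), zero otherwise. Here max(xᵢ) = 5.85.
Posterior ∝ θ^(−4) · θ^(−7) = θ^(−11) on θ ≥ max(3.3, 5.85) = 5.85.
This density is strictly decreasing in θ, so the posterior mode lies at the lower boundary of the support.

θ̂_MAP = 5.85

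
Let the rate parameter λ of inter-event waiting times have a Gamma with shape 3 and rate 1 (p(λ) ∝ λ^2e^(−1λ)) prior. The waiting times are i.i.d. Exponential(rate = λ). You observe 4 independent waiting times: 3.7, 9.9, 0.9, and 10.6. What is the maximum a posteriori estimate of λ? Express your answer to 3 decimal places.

The Exponential(rate=λ) likelihood is ∝ λ^n e^(−λΣtᵢ). Here n = 4 and Σtᵢ = 3.7 + 9.9 + 0.9 + 10.6 = 25.1.
Posterior ∝ λ^2e^(−1λ) · λ^4e^(−25.1λ) = λ^6e^(−26.1λ), i.e. Gamma(7, 26.1).
Mode = (a−1)/b = 6/26.1 ≈ 0.230.

λ̂_MAP = 0.230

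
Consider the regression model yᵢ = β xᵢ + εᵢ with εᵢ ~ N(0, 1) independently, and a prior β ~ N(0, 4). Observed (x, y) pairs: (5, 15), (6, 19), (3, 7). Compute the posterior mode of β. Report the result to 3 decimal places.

β̂_MAP = 2.989

log p(β | y) = −Σ(yᵢ − βxᵢ)²/(2·1) − β²/(2·4) + const.
Setting the derivative to zero: Σxᵢ(yᵢ − βxᵢ)/1 − β/4 = 0, so β = Σxᵢyᵢ / (Σxᵢ² + σ²/τ²).
Σxᵢyᵢ = 5·15 + 6·19 + 3·7 = 210; Σxᵢ² = 70; σ²/τ² = 0.25.
β̂_MAP = 210 / (70 + 0.25) = 210/70.25 ≈ 2.989.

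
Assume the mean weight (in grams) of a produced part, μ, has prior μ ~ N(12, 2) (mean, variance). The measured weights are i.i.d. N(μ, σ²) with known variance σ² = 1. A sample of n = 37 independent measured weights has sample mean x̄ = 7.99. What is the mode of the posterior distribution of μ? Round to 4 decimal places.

μ̂_MAP = 8.0435

n = 37, x̄ = 7.99.
For a Normal prior and Normal likelihood with known variance, the posterior is Normal; its mode equals its mean, the precision-weighted average.
Prior precision 1/σ₀² = 1/2 = 0.5; data precision n/σ² = 37/1 = 37.
μ̂ = (0.5·12 + 37·7.99) / (0.5 + 37) = 301.63/37.5 = 30163/3750 ≈ 8.0435.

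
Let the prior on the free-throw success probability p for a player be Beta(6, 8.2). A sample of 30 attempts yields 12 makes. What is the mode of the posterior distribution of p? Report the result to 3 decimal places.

p̂_MAP = 0.403

Prior: Beta(6, 8.2).
Data: 12 successes in 30 trials. The binomial likelihood contributes p^12(1−p)^18, so the posterior is Beta(6+12, 8.2+18) = Beta(18, 26.2).
For Beta(a, b) with a, b > 1 the mode is (a−1)/(a+b−2) = 17/42.2 ≈ 0.403.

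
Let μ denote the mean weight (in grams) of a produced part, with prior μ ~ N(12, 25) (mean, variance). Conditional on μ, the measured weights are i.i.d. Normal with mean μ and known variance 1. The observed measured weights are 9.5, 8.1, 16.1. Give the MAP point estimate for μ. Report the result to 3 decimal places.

n = 3; x̄ = (9.5 + 8.1 + 16.1)/3 = 33.7/3 = 337/30 ≈ 11.2333.
For a Normal prior and Normal likelihood with known variance, the posterior is Normal; its mode equals its mean, the precision-weighted average.
Prior precision 1/σ₀² = 1/25 = 0.04; data precision n/σ² = 3/1 = 3.
μ̂ = (0.04·12 + 3·(337/30)) / (0.04 + 3) = 34.18/3.04 = 1709/152 ≈ 11.243.

μ̂_MAP = 11.243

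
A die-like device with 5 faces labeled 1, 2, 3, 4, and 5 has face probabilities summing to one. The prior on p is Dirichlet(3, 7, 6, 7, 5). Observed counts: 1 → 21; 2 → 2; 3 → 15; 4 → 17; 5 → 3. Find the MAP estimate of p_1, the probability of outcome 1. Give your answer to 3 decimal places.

The posterior is Dirichlet(αᵢ + nᵢ) = Dirichlet(24, 9, 21, 24, 8).
For a Dirichlet(a₁,…,a_K) with all aᵢ > 1, the mode has j-th component (aⱼ − 1)/(Σaᵢ − K).
Here Σaᵢ = 86 and K = 5, so p_1 = (24 − 1)/(86 − 5) = 23/81 ≈ 0.284.

MAP estimate: 0.284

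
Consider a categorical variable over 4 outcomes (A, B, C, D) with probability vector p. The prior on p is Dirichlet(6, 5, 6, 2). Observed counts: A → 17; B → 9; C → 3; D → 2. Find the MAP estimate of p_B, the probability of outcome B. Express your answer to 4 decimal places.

MAP estimate of p_B = 0.2826

The posterior is Dirichlet(αᵢ + nᵢ) = Dirichlet(23, 14, 9, 4).
For a Dirichlet(a₁,…,a_K) with all aᵢ > 1, the mode has j-th component (aⱼ − 1)/(Σaᵢ − K).
Here Σaᵢ = 50 and K = 4, so p_B = (14 − 1)/(50 − 4) = 13/46 ≈ 0.2826.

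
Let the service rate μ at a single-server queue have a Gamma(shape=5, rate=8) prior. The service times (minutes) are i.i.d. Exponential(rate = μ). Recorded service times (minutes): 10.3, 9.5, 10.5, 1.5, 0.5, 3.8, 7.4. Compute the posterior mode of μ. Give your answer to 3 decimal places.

The Exponential(rate=μ) likelihood is ∝ μ^n e^(−μΣtᵢ). Here n = 7 and Σtᵢ = 10.3 + 9.5 + 10.5 + 1.5 + 0.5 + 3.8 + 7.4 = 43.5.
Posterior ∝ μ^4e^(−8μ) · μ^7e^(−43.5μ) = μ^11e^(−51.5μ), i.e. Gamma(12, 51.5).
Mode = (a−1)/b = 11/51.5 ≈ 0.214.

μ̂_MAP = 0.214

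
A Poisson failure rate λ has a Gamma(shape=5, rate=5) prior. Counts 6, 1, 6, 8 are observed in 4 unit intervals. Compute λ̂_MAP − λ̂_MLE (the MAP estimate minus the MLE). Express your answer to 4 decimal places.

MAP − MLE = -2.4722

Σxᵢ = 21. Posterior is Gamma(26, 9); MAP = (26−1)/9 = 25/9 ≈ 2.77778.
MLE = x̄ = 21/4 ≈ 5.25000.
Difference = 25/9 − 21/4 = -89/36 ≈ -2.4722.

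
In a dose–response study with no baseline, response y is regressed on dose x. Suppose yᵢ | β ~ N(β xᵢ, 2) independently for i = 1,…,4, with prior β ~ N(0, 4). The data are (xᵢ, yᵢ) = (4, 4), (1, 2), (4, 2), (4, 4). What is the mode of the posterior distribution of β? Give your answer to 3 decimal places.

β̂_MAP = 0.848

log p(β | y) = −Σ(yᵢ − βxᵢ)²/(2·2) − β²/(2·4) + const.
Setting the derivative to zero: Σxᵢ(yᵢ − βxᵢ)/2 − β/4 = 0, so β = Σxᵢyᵢ / (Σxᵢ² + σ²/τ²).
Σxᵢyᵢ = 4·4 + 1·2 + 4·2 + 4·4 = 42; Σxᵢ² = 49; σ²/τ² = 0.5.
β̂_MAP = 42 / (49 + 0.5) = 42/49.5 ≈ 0.848.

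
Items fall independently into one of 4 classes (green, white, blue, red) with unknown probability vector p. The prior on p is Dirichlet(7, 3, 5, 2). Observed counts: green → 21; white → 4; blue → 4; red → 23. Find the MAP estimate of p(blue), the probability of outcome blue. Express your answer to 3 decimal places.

MAP estimate of p(blue) = 0.123

The posterior is Dirichlet(αᵢ + nᵢ) = Dirichlet(28, 7, 9, 25).
For a Dirichlet(a₁,…,a_K) with all aᵢ > 1, the mode has j-th component (aⱼ − 1)/(Σaᵢ − K).
Here Σaᵢ = 69 and K = 4, so p(blue) = (9 − 1)/(69 − 4) = 8/65 ≈ 0.123.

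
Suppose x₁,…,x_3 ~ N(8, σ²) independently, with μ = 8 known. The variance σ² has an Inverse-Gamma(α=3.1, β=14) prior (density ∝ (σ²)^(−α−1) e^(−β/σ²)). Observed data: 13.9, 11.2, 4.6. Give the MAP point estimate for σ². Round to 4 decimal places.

σ̂²_MAP = 7.5545

Sum of squared deviations about the known mean: SS = (13.9−8)² + (11.2−8)² + (4.6−8)² = 56.61.
The Normal likelihood contributes (σ²)^(−n/2) exp(−SS/(2σ²)), so the posterior is Inverse-Gamma(α + n/2, β + SS/2) = Inverse-Gamma(4.6, 42.305).
The mode of Inverse-Gamma(a, b) is b/(a+1) = 42.305/5.6 ≈ 7.5545.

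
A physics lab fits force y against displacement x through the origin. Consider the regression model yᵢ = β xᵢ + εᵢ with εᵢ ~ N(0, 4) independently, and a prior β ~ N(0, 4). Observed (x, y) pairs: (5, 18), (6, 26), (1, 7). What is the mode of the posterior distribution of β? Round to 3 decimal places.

β̂_MAP = 4.016

log p(β | y) = −Σ(yᵢ − βxᵢ)²/(2·4) − β²/(2·4) + const.
Setting the derivative to zero: Σxᵢ(yᵢ − βxᵢ)/4 − β/4 = 0, so β = Σxᵢyᵢ / (Σxᵢ² + σ²/τ²).
Σxᵢyᵢ = 5·18 + 6·26 + 1·7 = 253; Σxᵢ² = 62; σ²/τ² = 1.
β̂_MAP = 253 / (62 + 1) = 253/63 ≈ 4.016.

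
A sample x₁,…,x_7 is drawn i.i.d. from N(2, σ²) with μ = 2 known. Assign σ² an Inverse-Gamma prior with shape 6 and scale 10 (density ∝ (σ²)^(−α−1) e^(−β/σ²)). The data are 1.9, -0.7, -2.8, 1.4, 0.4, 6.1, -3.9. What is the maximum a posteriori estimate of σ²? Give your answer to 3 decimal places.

σ̂²_MAP = 4.994

Sum of squared deviations about the known mean: SS = (1.9−2)² + (-0.7−2)² + (-2.8−2)² + (1.4−2)² + (0.4−2)² + (6.1−2)² + (-3.9−2)² = 84.88.
The Normal likelihood contributes (σ²)^(−n/2) exp(−SS/(2σ²)), so the posterior is Inverse-Gamma(α + n/2, β + SS/2) = Inverse-Gamma(9.5, 52.44).
The mode of Inverse-Gamma(a, b) is b/(a+1) = 52.44/10.5 ≈ 4.994.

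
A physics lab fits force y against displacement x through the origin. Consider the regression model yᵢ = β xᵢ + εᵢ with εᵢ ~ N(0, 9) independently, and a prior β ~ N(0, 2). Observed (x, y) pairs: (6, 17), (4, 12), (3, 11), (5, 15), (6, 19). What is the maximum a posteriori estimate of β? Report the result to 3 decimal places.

log p(β | y) = −Σ(yᵢ − βxᵢ)²/(2·9) − β²/(2·2) + const.
Setting the derivative to zero: Σxᵢ(yᵢ − βxᵢ)/9 − β/2 = 0, so β = Σxᵢyᵢ / (Σxᵢ² + σ²/τ²).
Σxᵢyᵢ = 6·17 + 4·12 + 3·11 + 5·15 + 6·19 = 372; Σxᵢ² = 122; σ²/τ² = 4.5.
β̂_MAP = 372 / (122 + 4.5) = 372/126.5 ≈ 2.941.

β̂_MAP = 2.941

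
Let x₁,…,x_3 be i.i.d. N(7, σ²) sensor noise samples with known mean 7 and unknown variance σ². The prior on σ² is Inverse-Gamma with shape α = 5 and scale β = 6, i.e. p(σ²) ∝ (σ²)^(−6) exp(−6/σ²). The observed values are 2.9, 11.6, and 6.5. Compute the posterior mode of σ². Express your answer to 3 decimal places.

σ̂²_MAP = 3.348

Sum of squared deviations about the known mean: SS = (2.9−7)² + (11.6−7)² + (6.5−7)² = 38.22.
The Normal likelihood contributes (σ²)^(−n/2) exp(−SS/(2σ²)), so the posterior is Inverse-Gamma(α + n/2, β + SS/2) = Inverse-Gamma(6.5, 25.11).
The mode of Inverse-Gamma(a, b) is b/(a+1) = 25.11/7.5 ≈ 3.348.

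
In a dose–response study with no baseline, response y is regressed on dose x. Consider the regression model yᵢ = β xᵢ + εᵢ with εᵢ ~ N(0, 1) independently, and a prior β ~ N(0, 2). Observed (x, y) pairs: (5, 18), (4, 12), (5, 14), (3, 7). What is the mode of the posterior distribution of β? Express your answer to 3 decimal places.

β̂_MAP = 3.033

log p(β | y) = −Σ(yᵢ − βxᵢ)²/(2·1) − β²/(2·2) + const.
Setting the derivative to zero: Σxᵢ(yᵢ − βxᵢ)/1 − β/2 = 0, so β = Σxᵢyᵢ / (Σxᵢ² + σ²/τ²).
Σxᵢyᵢ = 5·18 + 4·12 + 5·14 + 3·7 = 229; Σxᵢ² = 75; σ²/τ² = 0.5.
β̂_MAP = 229 / (75 + 0.5) = 229/75.5 ≈ 3.033.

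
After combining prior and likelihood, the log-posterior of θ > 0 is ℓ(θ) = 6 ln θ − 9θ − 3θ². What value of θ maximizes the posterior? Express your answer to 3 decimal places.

θ̂_MAP = 0.500

ℓ'(θ) = 6/θ − 9 − 6θ. Setting this to zero and multiplying by θ: 6θ² + 9θ − 6 = 0.
θ = (−9 + √(9² + 4·6·6)) / (2·6) = (−9 + √225) / 12 = (−9 + 15)/12 = 1/2.
ℓ''(θ) = −6/θ² − 6 < 0, confirming a maximum.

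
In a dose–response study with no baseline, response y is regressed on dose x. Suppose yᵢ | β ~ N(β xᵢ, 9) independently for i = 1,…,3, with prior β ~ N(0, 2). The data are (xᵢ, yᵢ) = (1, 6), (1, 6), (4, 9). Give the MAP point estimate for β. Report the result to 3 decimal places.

β̂_MAP = 2.133

log p(β | y) = −Σ(yᵢ − βxᵢ)²/(2·9) − β²/(2·2) + const.
Setting the derivative to zero: Σxᵢ(yᵢ − βxᵢ)/9 − β/2 = 0, so β = Σxᵢyᵢ / (Σxᵢ² + σ²/τ²).
Σxᵢyᵢ = 1·6 + 1·6 + 4·9 = 48; Σxᵢ² = 18; σ²/τ² = 4.5.
β̂_MAP = 48 / (18 + 4.5) = 48/22.5 ≈ 2.133.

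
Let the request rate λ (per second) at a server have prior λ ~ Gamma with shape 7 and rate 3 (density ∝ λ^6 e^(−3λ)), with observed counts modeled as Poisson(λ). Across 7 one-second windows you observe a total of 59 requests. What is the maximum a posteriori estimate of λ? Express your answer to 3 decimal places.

Σxᵢ = 59, n = 7.
Posterior ∝ λ^6e^(−3λ) · λ^59e^(−7λ) = λ^65e^(−10λ), i.e. Gamma(shape=66, rate=10).
The mode of a Gamma(a, b) with a ≥ 1 (shape–rate) is (a−1)/b = 65/10 ≈ 6.500.

λ̂_MAP = 6.500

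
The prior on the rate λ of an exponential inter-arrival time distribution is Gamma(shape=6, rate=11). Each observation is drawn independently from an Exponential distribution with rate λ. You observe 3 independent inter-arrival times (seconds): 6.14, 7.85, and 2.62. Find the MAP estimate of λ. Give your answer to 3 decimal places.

λ̂_MAP = 0.290

The Exponential(rate=λ) likelihood is ∝ λ^n e^(−λΣtᵢ). Here n = 3 and Σtᵢ = 6.14 + 7.85 + 2.62 = 16.61.
Posterior ∝ λ^5e^(−11λ) · λ^3e^(−16.61λ) = λ^8e^(−27.61λ), i.e. Gamma(9, 27.61).
Mode = (a−1)/b = 8/27.61 ≈ 0.290.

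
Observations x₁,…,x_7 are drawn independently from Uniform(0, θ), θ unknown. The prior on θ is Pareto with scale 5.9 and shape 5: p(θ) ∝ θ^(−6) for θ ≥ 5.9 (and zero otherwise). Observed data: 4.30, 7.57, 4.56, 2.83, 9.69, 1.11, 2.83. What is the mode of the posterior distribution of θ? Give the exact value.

θ̂_MAP = 9.69

The Uniform(0, θ) likelihood is θ^(−n) for θ ≥ max(xᵢ), zero otherwise. Here max(xᵢ) = 9.69.
Posterior ∝ θ^(−6) · θ^(−7) = θ^(−13) on θ ≥ max(5.9, 9.69) = 9.69.
This density is strictly decreasing in θ, so the posterior mode lies at the lower boundary of the support.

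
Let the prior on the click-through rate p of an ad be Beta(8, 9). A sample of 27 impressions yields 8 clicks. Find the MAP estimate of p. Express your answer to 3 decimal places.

p̂_MAP = 0.357

Prior: Beta(8, 9).
Data: 8 successes in 27 trials. The binomial likelihood contributes p^8(1−p)^19, so the posterior is Beta(8+8, 9+19) = Beta(16, 28).
For Beta(a, b) with a, b > 1 the mode is (a−1)/(a+b−2) = 15/42 ≈ 0.357.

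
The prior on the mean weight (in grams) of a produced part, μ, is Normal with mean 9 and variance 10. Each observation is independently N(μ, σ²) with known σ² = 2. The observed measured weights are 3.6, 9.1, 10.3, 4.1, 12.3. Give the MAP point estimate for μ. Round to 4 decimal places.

n = 5; x̄ = (3.6 + 9.1 + 10.3 + 4.1 + 12.3)/5 = 39.4/5 = 7.88.
For a Normal prior and Normal likelihood with known variance, the posterior is Normal; its mode equals its mean, the precision-weighted average.
Prior precision 1/σ₀² = 1/10 = 0.1; data precision n/σ² = 5/2 = 2.5.
μ̂ = (0.1·9 + 2.5·7.88) / (0.1 + 2.5) = 20.6/2.6 = 103/13 ≈ 7.9231.

μ̂_MAP = 7.9231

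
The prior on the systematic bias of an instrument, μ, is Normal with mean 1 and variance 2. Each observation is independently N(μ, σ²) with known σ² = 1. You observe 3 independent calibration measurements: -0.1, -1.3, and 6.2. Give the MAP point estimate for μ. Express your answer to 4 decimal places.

μ̂_MAP = 1.5143

n = 3; x̄ = ((-0.1) + (-1.3) + 6.2)/3 = 4.8/3 = 1.6.
For a Normal prior and Normal likelihood with known variance, the posterior is Normal; its mode equals its mean, the precision-weighted average.
Prior precision 1/σ₀² = 1/2 = 0.5; data precision n/σ² = 3/1 = 3.
μ̂ = (0.5·1 + 3·1.6) / (0.5 + 3) = 5.3/3.5 = 53/35 ≈ 1.5143.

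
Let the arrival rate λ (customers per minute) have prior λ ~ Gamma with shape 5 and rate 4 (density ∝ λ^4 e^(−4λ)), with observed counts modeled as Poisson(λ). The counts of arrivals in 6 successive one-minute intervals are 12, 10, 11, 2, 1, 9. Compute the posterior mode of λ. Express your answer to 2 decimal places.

λ̂_MAP = 4.90

Σxᵢ = 12+10+11+2+1+9 = 45, with n = 6.
Posterior ∝ λ^4e^(−4λ) · λ^45e^(−6λ) = λ^49e^(−10λ), i.e. Gamma(shape=50, rate=10).
The mode of a Gamma(a, b) with a ≥ 1 (shape–rate) is (a−1)/b = 49/10 ≈ 4.90.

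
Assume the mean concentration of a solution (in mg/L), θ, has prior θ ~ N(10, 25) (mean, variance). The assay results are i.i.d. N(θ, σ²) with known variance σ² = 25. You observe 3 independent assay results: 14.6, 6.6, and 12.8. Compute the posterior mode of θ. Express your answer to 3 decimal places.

n = 3; x̄ = (14.6 + 6.6 + 12.8)/3 = 34/3 = 34/3 ≈ 11.3333.
For a Normal prior and Normal likelihood with known variance, the posterior is Normal; its mode equals its mean, the precision-weighted average.
Prior precision 1/σ₀² = 1/25 = 0.04; data precision n/σ² = 3/25 = 0.12.
θ̂ = (0.04·10 + 0.12·(34/3)) / (0.04 + 0.12) = 1.76/0.16 = 11.000.

θ̂_MAP = 11.000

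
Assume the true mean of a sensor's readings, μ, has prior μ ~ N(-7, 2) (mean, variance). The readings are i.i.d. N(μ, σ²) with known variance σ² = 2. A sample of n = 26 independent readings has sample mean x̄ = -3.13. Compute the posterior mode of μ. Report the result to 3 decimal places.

n = 26, x̄ = -3.13.
For a Normal prior and Normal likelihood with known variance, the posterior is Normal; its mode equals its mean, the precision-weighted average.
Prior precision 1/σ₀² = 1/2 = 0.5; data precision n/σ² = 26/2 = 13.
μ̂ = (0.5·(-7) + 13·(-3.13)) / (0.5 + 13) = (-44.19)/13.5 = -491/150 ≈ -3.273.

μ̂_MAP = -3.273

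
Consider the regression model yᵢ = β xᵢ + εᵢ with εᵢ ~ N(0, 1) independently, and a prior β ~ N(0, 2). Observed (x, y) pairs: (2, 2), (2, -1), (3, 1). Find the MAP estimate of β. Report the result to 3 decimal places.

β̂_MAP = 0.286

log p(β | y) = −Σ(yᵢ − βxᵢ)²/(2·1) − β²/(2·2) + const.
Setting the derivative to zero: Σxᵢ(yᵢ − βxᵢ)/1 − β/2 = 0, so β = Σxᵢyᵢ / (Σxᵢ² + σ²/τ²).
Σxᵢyᵢ = 2·2 + 2·(-1) + 3·1 = 5; Σxᵢ² = 17; σ²/τ² = 0.5.
β̂_MAP = 5 / (17 + 0.5) = 5/17.5 ≈ 0.286.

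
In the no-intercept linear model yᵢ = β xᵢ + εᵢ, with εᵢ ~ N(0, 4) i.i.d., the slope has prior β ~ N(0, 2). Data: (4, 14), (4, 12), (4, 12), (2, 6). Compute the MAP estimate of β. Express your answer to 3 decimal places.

log p(β | y) = −Σ(yᵢ − βxᵢ)²/(2·4) − β²/(2·2) + const.
Setting the derivative to zero: Σxᵢ(yᵢ − βxᵢ)/4 − β/2 = 0, so β = Σxᵢyᵢ / (Σxᵢ² + σ²/τ²).
Σxᵢyᵢ = 4·14 + 4·12 + 4·12 + 2·6 = 164; Σxᵢ² = 52; σ²/τ² = 2.
β̂_MAP = 164 / (52 + 2) = 164/54 ≈ 3.037.

β̂_MAP = 3.037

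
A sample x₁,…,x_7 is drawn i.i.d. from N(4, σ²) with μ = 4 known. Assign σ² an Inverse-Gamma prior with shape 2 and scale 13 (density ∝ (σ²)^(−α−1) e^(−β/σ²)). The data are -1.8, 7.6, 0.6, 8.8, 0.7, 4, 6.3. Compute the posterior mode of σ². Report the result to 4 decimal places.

Sum of squared deviations about the known mean: SS = (-1.8−4)² + (7.6−4)² + (0.6−4)² + (8.8−4)² + (0.7−4)² + (4−4)² + (6.3−4)² = 97.38.
The Normal likelihood contributes (σ²)^(−n/2) exp(−SS/(2σ²)), so the posterior is Inverse-Gamma(α + n/2, β + SS/2) = Inverse-Gamma(5.5, 61.69).
The mode of Inverse-Gamma(a, b) is b/(a+1) = 61.69/6.5 ≈ 9.4908.

σ̂²_MAP = 9.4908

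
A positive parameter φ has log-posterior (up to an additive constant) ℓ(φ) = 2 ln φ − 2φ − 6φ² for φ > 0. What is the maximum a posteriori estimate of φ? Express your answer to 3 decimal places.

ℓ'(φ) = 2/φ − 2 − 12φ. Setting this to zero and multiplying by φ: 12φ² + 2φ − 2 = 0.
φ = (−2 + √(2² + 4·12·2)) / (2·12) = (−2 + √100) / 24 = (−2 + 10)/24 = 1/3.
ℓ''(φ) = −2/φ² − 12 < 0, confirming a maximum.

φ̂_MAP = 0.333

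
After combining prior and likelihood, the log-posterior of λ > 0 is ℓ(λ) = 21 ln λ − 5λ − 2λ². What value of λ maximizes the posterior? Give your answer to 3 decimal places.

λ̂_MAP = 1.750

ℓ'(λ) = 21/λ − 5 − 4λ. Setting this to zero and multiplying by λ: 4λ² + 5λ − 21 = 0.
λ = (−5 + √(5² + 4·4·21)) / (2·4) = (−5 + √361) / 8 = (−5 + 19)/8 = 7/4.
ℓ''(λ) = −21/λ² − 4 < 0, confirming a maximum.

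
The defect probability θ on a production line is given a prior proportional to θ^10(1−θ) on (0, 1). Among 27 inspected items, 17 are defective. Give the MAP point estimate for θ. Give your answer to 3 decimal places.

θ̂_MAP = 0.711

The prior density ∝ θ^10(1−θ)^1 is the kernel of Beta(11, 2).
Data: 17 successes in 27 trials. The binomial likelihood contributes θ^17(1−θ)^10, so the posterior is Beta(11+17, 2+10) = Beta(28, 12).
For Beta(a, b) with a, b > 1 the mode is (a−1)/(a+b−2) = 27/38 ≈ 0.711.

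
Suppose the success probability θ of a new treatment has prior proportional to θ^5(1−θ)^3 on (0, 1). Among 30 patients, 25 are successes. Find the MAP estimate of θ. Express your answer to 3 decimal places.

The prior density ∝ θ^5(1−θ)^3 is the kernel of Beta(6, 4).
Data: 25 successes in 30 trials. The binomial likelihood contributes θ^25(1−θ)^5, so the posterior is Beta(6+25, 4+5) = Beta(31, 9).
For Beta(a, b) with a, b > 1 the mode is (a−1)/(a+b−2) = 30/38 ≈ 0.789.

θ̂_MAP = 0.789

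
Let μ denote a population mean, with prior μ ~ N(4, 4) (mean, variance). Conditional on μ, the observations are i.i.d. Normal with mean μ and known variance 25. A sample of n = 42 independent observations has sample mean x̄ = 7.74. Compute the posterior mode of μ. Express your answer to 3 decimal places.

μ̂_MAP = 7.256

n = 42, x̄ = 7.74.
For a Normal prior and Normal likelihood with known variance, the posterior is Normal; its mode equals its mean, the precision-weighted average.
Prior precision 1/σ₀² = 1/4 = 0.25; data precision n/σ² = 42/25 = 1.68.
μ̂ = (0.25·4 + 1.68·7.74) / (0.25 + 1.68) = 14.0032/1.93 = 35008/4825 ≈ 7.256.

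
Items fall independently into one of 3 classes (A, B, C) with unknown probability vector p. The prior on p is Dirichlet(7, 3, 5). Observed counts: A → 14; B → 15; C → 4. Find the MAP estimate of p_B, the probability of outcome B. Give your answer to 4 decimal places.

MAP estimate of p_B = 0.3778

The posterior is Dirichlet(αᵢ + nᵢ) = Dirichlet(21, 18, 9).
For a Dirichlet(a₁,…,a_K) with all aᵢ > 1, the mode has j-th component (aⱼ − 1)/(Σaᵢ − K).
Here Σaᵢ = 48 and K = 3, so p_B = (18 − 1)/(48 − 3) = 17/45 ≈ 0.3778.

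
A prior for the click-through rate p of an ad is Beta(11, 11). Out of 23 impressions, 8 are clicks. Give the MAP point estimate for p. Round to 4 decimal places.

p̂_MAP = 0.4186

Prior: Beta(11, 11).
Data: 8 successes in 23 trials. The binomial likelihood contributes p^8(1−p)^15, so the posterior is Beta(11+8, 11+15) = Beta(19, 26).
For Beta(a, b) with a, b > 1 the mode is (a−1)/(a+b−2) = 18/43 ≈ 0.4186.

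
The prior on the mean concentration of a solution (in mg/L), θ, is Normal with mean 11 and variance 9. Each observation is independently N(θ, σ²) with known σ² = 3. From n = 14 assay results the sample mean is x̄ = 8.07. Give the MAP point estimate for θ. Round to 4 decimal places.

n = 14, x̄ = 8.07.
For a Normal prior and Normal likelihood with known variance, the posterior is Normal; its mode equals its mean, the precision-weighted average.
Prior precision 1/σ₀² = 1/9; data precision n/σ² = 14/3.
θ̂ = ((1/9)·11 + (14/3)·8.07) / (1/9 + 14/3) = (17497/450)/(43/9) = 17497/2150 ≈ 8.1381.

θ̂_MAP = 8.1381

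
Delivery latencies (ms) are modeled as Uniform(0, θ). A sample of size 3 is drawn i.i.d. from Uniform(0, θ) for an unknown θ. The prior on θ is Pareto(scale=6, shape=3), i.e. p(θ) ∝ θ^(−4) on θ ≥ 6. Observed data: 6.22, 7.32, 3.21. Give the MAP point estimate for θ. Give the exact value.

θ̂_MAP = 7.32

The Uniform(0, θ) likelihood is θ^(−n) for θ ≥ max(xᵢ), zero otherwise. Here max(xᵢ) = 7.32.
Posterior ∝ θ^(−4) · θ^(−3) = θ^(−7) on θ ≥ max(6, 7.32) = 7.32.
This density is strictly decreasing in θ, so the posterior mode lies at the lower boundary of the support.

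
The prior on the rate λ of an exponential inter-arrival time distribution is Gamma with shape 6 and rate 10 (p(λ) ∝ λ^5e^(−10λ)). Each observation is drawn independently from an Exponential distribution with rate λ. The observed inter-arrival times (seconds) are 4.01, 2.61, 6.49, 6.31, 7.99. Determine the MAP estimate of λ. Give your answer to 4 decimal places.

λ̂_MAP = 0.2673

The Exponential(rate=λ) likelihood is ∝ λ^n e^(−λΣtᵢ). Here n = 5 and Σtᵢ = 4.01 + 2.61 + 6.49 + 6.31 + 7.99 = 27.41.
Posterior ∝ λ^5e^(−10λ) · λ^5e^(−27.41λ) = λ^10e^(−37.41λ), i.e. Gamma(11, 37.41).
Mode = (a−1)/b = 10/37.41 ≈ 0.2673.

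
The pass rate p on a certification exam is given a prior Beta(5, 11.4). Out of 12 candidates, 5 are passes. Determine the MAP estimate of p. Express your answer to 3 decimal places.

p̂_MAP = 0.341

Prior: Beta(5, 11.4).
Data: 5 successes in 12 trials. The binomial likelihood contributes p^5(1−p)^7, so the posterior is Beta(5+5, 11.4+7) = Beta(10, 18.4).
For Beta(a, b) with a, b > 1 the mode is (a−1)/(a+b−2) = 9/26.4 ≈ 0.341.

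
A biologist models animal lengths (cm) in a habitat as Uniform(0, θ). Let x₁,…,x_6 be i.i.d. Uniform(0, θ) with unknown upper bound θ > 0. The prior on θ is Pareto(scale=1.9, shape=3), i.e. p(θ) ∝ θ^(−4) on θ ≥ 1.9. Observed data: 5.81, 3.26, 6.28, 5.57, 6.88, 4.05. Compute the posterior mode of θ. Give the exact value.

The Uniform(0, θ) likelihood is θ^(−n) for θ ≥ max(xᵢ), zero otherwise. Here max(xᵢ) = 6.88.
Posterior ∝ θ^(−4) · θ^(−6) = θ^(−10) on θ ≥ max(1.9, 6.88) = 6.88.
This density is strictly decreasing in θ, so the posterior mode lies at the lower boundary of the support.

θ̂_MAP = 6.88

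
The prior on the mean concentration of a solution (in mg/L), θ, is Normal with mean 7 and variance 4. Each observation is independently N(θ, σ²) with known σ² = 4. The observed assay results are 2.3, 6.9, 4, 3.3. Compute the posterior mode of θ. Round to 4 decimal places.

n = 4; x̄ = (2.3 + 6.9 + 4 + 3.3)/4 = 16.5/4 = 4.125.
For a Normal prior and Normal likelihood with known variance, the posterior is Normal; its mode equals its mean, the precision-weighted average.
Prior precision 1/σ₀² = 1/4 = 0.25; data precision n/σ² = 4/4 = 1.
θ̂ = (0.25·7 + 1·4.125) / (0.25 + 1) = 5.875/1.25 = 4.7000.

θ̂_MAP = 4.7000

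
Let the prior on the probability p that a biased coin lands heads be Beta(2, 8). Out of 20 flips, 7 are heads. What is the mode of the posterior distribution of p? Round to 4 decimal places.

p̂_MAP = 0.2857

Prior: Beta(2, 8).
Data: 7 successes in 20 trials. The binomial likelihood contributes p^7(1−p)^13, so the posterior is Beta(2+7, 8+13) = Beta(9, 21).
For Beta(a, b) with a, b > 1 the mode is (a−1)/(a+b−2) = 8/28 ≈ 0.2857.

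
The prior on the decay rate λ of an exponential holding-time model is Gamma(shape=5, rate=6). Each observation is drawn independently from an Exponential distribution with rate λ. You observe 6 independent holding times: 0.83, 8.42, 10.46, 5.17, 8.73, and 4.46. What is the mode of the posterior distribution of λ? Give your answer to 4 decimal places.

The Exponential(rate=λ) likelihood is ∝ λ^n e^(−λΣtᵢ). Here n = 6 and Σtᵢ = 0.83 + 8.42 + 10.46 + 5.17 + 8.73 + 4.46 = 38.07.
Posterior ∝ λ^4e^(−6λ) · λ^6e^(−38.07λ) = λ^10e^(−44.07λ), i.e. Gamma(11, 44.07).
Mode = (a−1)/b = 10/44.07 ≈ 0.2269.

λ̂_MAP = 0.2269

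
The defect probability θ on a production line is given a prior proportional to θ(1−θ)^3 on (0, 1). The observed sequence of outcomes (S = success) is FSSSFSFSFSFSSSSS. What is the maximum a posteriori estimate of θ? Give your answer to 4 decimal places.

θ̂_MAP = 0.6000

The prior density ∝ θ(1−θ)^3 is the kernel of Beta(2, 4).
Data: 11 successes in 16 trials (from the sequence). The binomial likelihood contributes θ^11(1−θ)^5, so the posterior is Beta(2+11, 4+5) = Beta(13, 9).
For Beta(a, b) with a, b > 1 the mode is (a−1)/(a+b−2) = 12/20 ≈ 0.6000.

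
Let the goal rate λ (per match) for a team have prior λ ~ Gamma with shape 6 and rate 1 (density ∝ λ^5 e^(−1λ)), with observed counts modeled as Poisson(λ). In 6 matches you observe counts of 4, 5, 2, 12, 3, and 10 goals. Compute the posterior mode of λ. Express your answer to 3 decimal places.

Σxᵢ = 4+5+2+12+3+10 = 36, with n = 6.
Posterior ∝ λ^5e^(−1λ) · λ^36e^(−6λ) = λ^41e^(−7λ), i.e. Gamma(shape=42, rate=7).
The mode of a Gamma(a, b) with a ≥ 1 (shape–rate) is (a−1)/b = 41/7 ≈ 5.857.

λ̂_MAP = 5.857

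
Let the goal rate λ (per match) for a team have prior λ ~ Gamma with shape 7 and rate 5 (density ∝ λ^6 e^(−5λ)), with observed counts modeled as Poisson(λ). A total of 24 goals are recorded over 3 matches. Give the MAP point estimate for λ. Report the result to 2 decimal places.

λ̂_MAP = 3.75

Σxᵢ = 24, n = 3.
Posterior ∝ λ^6e^(−5λ) · λ^24e^(−3λ) = λ^30e^(−8λ), i.e. Gamma(shape=31, rate=8).
The mode of a Gamma(a, b) with a ≥ 1 (shape–rate) is (a−1)/b = 30/8 ≈ 3.75.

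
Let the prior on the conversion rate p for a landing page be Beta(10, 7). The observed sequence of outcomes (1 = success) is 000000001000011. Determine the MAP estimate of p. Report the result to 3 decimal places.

Prior: Beta(10, 7).
Data: 3 successes in 15 trials (from the sequence). The binomial likelihood contributes p^3(1−p)^12, so the posterior is Beta(10+3, 7+12) = Beta(13, 19).
For Beta(a, b) with a, b > 1 the mode is (a−1)/(a+b−2) = 12/30 ≈ 0.400.

p̂_MAP = 0.400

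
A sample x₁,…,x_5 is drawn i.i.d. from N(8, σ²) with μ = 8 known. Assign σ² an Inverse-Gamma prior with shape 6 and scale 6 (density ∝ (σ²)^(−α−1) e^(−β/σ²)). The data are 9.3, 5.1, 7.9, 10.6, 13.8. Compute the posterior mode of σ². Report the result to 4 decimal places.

Sum of squared deviations about the known mean: SS = (9.3−8)² + (5.1−8)² + (7.9−8)² + (10.6−8)² + (13.8−8)² = 50.51.
The Normal likelihood contributes (σ²)^(−n/2) exp(−SS/(2σ²)), so the posterior is Inverse-Gamma(α + n/2, β + SS/2) = Inverse-Gamma(8.5, 31.255).
The mode of Inverse-Gamma(a, b) is b/(a+1) = 31.255/9.5 ≈ 3.2900.

σ̂²_MAP = 3.2900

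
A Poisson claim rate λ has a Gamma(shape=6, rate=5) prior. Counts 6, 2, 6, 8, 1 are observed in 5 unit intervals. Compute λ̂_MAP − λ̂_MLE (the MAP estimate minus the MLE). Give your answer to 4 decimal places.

Σxᵢ = 23. Posterior is Gamma(29, 10); MAP = (29−1)/10 = 28/10 ≈ 2.80000.
MLE = x̄ = 23/5 ≈ 4.60000.
Difference = 28/10 − 23/5 = -9/5 ≈ -1.8000.

MAP − MLE = -1.8000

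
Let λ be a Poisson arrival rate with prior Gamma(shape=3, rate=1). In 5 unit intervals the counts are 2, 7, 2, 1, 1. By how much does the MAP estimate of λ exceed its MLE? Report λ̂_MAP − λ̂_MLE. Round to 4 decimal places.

MAP − MLE = -0.1000

Σxᵢ = 13. Posterior is Gamma(16, 6); MAP = (16−1)/6 = 15/6 ≈ 2.50000.
MLE = x̄ = 13/5 ≈ 2.60000.
Difference = 15/6 − 13/5 = -1/10 ≈ -0.1000.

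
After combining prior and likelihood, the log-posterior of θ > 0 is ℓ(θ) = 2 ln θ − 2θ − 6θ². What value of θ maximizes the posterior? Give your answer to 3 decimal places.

ℓ'(θ) = 2/θ − 2 − 12θ. Setting this to zero and multiplying by θ: 12θ² + 2θ − 2 = 0.
θ = (−2 + √(2² + 4·12·2)) / (2·12) = (−2 + √100) / 24 = (−2 + 10)/24 = 1/3.
ℓ''(θ) = −2/θ² − 12 < 0, confirming a maximum.

θ̂_MAP = 0.333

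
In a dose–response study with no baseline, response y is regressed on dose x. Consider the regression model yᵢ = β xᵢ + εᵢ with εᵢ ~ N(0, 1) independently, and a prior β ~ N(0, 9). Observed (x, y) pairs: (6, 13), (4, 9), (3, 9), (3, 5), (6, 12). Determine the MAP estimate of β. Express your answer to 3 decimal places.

β̂_MAP = 2.149

log p(β | y) = −Σ(yᵢ − βxᵢ)²/(2·1) − β²/(2·9) + const.
Setting the derivative to zero: Σxᵢ(yᵢ − βxᵢ)/1 − β/9 = 0, so β = Σxᵢyᵢ / (Σxᵢ² + σ²/τ²).
Σxᵢyᵢ = 6·13 + 4·9 + 3·9 + 3·5 + 6·12 = 228; Σxᵢ² = 106; σ²/τ² = 1/9.
β̂_MAP = 228 / (106 + 1/9) = 228/(955/9) = 2052/955 ≈ 2.149.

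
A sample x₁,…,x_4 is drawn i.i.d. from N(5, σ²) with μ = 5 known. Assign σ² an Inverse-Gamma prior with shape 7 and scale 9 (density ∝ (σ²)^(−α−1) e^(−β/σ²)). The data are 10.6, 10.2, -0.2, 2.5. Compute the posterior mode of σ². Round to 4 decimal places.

Sum of squared deviations about the known mean: SS = (10.6−5)² + (10.2−5)² + (-0.2−5)² + (2.5−5)² = 91.69.
The Normal likelihood contributes (σ²)^(−n/2) exp(−SS/(2σ²)), so the posterior is Inverse-Gamma(α + n/2, β + SS/2) = Inverse-Gamma(9, 54.845).
The mode of Inverse-Gamma(a, b) is b/(a+1) = 54.845/10 ≈ 5.4845.

σ̂²_MAP = 5.4845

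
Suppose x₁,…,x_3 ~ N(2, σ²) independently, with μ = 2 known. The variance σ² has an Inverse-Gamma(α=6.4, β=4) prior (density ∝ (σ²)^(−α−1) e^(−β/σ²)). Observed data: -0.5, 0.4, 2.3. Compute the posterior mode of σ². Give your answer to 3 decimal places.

σ̂²_MAP = 0.949

Sum of squared deviations about the known mean: SS = (-0.5−2)² + (0.4−2)² + (2.3−2)² = 8.9.
The Normal likelihood contributes (σ²)^(−n/2) exp(−SS/(2σ²)), so the posterior is Inverse-Gamma(α + n/2, β + SS/2) = Inverse-Gamma(7.9, 8.45).
The mode of Inverse-Gamma(a, b) is b/(a+1) = 8.45/8.9 ≈ 0.949.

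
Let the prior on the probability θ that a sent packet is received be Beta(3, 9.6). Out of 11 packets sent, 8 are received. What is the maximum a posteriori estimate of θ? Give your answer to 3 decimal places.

Prior: Beta(3, 9.6).
Data: 8 successes in 11 trials. The binomial likelihood contributes θ^8(1−θ)^3, so the posterior is Beta(3+8, 9.6+3) = Beta(11, 12.6).
For Beta(a, b) with a, b > 1 the mode is (a−1)/(a+b−2) = 10/21.6 ≈ 0.463.

θ̂_MAP = 0.463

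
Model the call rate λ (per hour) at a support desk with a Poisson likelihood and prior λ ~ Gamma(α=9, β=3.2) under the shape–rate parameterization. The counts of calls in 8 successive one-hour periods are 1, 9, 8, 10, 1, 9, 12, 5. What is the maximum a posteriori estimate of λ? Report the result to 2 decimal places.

λ̂_MAP = 5.63

Σxᵢ = 1+9+8+10+1+9+12+5 = 55, with n = 8.
Posterior ∝ λ^8e^(−3.2λ) · λ^55e^(−8λ) = λ^63e^(−11.2λ), i.e. Gamma(shape=64, rate=11.2).
The mode of a Gamma(a, b) with a ≥ 1 (shape–rate) is (a−1)/b = 63/11.2 ≈ 5.63.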